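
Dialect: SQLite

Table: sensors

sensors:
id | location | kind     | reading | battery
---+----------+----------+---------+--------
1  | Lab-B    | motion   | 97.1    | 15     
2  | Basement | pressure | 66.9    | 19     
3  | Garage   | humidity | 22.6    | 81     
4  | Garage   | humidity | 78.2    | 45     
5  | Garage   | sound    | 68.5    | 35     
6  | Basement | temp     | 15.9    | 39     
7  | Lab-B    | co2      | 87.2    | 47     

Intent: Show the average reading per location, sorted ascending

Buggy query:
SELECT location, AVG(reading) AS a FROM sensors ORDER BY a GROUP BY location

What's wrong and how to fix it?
Bug: GROUP BY must precede ORDER BY

Fix: Reorder: SELECT … FROM … GROUP BY … ORDER BY …

Corrected query:
SELECT location, AVG(reading) AS a FROM sensors GROUP BY location ORDER BY a

Result:
location | a        
---------+----------
Basement | 41.4     
Garage   | 56.433333
Lab-B    | 92.15    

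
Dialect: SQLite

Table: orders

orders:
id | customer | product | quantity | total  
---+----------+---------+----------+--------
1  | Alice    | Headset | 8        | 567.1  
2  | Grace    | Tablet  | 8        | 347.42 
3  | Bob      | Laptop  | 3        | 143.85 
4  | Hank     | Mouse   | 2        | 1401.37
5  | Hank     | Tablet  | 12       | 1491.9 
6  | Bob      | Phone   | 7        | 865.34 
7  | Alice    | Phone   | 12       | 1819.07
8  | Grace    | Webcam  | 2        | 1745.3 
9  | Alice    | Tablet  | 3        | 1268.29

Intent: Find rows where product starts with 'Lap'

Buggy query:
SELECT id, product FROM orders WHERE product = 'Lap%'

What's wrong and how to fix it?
Bug: Wildcards only work with LIKE; '=' treats '%' as a literal character

Fix: Use LIKE for wildcard pattern matching

Corrected query:
SELECT id, product FROM orders WHERE product LIKE 'Lap%'

Result:
id | product
---+--------
3  | Laptop 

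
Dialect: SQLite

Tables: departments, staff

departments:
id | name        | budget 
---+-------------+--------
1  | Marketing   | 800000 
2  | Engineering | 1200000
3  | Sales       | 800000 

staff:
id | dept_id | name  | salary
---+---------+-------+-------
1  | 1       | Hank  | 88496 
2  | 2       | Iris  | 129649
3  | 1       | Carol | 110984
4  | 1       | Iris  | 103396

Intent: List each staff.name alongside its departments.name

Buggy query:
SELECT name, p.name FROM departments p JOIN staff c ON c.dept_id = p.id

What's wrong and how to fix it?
Bug: Both tables have a 'name' column; the unqualified reference is ambiguous

Fix: Prefix ambiguous columns with the table alias

Corrected query:
SELECT c.name, p.name FROM departments p JOIN staff c ON c.dept_id = p.id

Result:
name  | name       
------+------------
Hank  | Marketing  
Iris  | Engineering
Carol | Marketing  
Iris  | Marketing  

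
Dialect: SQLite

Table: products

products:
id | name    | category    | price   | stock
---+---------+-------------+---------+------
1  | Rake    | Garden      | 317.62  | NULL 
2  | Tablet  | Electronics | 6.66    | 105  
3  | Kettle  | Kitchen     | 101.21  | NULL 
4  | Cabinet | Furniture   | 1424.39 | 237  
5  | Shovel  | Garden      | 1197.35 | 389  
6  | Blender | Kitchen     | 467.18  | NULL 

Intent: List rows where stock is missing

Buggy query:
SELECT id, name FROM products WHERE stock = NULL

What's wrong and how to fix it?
Bug: '= NULL' is always unknown in SQL three-valued logic, so no rows match

Fix: Use IS NULL to test for NULL

Corrected query:
SELECT id, name FROM products WHERE stock IS NULL

Result:
id | name   
---+--------
1  | Rake   
3  | Kettle 
6  | Blender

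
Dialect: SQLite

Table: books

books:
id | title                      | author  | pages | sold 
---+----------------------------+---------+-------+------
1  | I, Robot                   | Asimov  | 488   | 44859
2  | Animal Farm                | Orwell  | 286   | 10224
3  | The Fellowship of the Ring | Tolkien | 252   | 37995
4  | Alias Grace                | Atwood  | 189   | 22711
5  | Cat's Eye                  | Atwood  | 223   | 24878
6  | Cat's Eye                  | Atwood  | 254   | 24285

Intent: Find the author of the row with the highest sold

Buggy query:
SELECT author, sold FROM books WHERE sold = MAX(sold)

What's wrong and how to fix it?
Bug: WHERE is evaluated per row; an aggregate over the whole table isn't defined there

Fix: Use a subquery: WHERE sold = (SELECT MAX(sold) FROM books)

Corrected query:
SELECT author, sold FROM books WHERE sold = (SELECT MAX(sold) FROM books)

Result:
author | sold 
-------+------
Asimov | 44859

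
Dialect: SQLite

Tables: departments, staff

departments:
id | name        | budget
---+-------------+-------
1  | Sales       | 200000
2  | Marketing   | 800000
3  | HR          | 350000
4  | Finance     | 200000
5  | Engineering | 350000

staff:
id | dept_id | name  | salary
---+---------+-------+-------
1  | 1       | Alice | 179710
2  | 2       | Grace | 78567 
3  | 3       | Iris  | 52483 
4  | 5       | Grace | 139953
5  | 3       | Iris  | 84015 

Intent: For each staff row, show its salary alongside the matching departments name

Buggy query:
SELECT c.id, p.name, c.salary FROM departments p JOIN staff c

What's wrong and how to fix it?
Bug: Missing join condition: each staff row is matched to all departments rows instead of just its own

Fix: Specify the join condition linking the foreign key to the parent id

Corrected query:
SELECT c.id, p.name, c.salary FROM departments p JOIN staff c ON c.dept_id = p.id

Result:
id | name        | salary
---+-------------+-------
1  | Sales       | 179710
2  | Marketing   | 78567 
3  | HR          | 52483 
4  | Engineering | 139953
5  | HR          | 84015 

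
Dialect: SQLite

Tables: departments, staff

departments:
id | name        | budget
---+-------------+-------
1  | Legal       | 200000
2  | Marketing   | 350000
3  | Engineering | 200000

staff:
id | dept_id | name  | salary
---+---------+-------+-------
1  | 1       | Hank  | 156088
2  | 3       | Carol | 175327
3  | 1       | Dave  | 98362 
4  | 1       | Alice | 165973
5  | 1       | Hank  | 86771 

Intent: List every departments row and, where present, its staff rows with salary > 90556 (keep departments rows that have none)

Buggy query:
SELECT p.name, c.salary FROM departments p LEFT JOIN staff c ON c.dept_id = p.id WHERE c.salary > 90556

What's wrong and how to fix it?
Bug: Filtering c.salary in WHERE discards the NULL rows produced by LEFT JOIN, turning it into an inner join

Fix: Put 'c.salary > 90556' in the JOIN's ON clause instead of WHERE

Corrected query:
SELECT p.name, c.salary FROM departments p LEFT JOIN staff c ON c.dept_id = p.id AND c.salary > 90556

Result:
name        | salary
------------+-------
Legal       | 98362 
Legal       | 156088
Legal       | 165973
Marketing   | NULL  
Engineering | 175327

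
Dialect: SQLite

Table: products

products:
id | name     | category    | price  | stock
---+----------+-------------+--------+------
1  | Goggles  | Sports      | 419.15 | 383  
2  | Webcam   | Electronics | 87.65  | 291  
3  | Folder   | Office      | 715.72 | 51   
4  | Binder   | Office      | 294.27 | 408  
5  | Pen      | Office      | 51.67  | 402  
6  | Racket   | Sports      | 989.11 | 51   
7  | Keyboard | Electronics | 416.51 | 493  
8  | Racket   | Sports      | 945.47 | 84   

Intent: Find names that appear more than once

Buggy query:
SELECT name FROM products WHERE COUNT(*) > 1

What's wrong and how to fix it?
Bug: WHERE can't reference COUNT(*); aggregates are computed after WHERE

Fix: Group first, then use HAVING for the count condition

Corrected query:
SELECT name FROM products GROUP BY name HAVING COUNT(*) > 1

Result:
name  
------
Racket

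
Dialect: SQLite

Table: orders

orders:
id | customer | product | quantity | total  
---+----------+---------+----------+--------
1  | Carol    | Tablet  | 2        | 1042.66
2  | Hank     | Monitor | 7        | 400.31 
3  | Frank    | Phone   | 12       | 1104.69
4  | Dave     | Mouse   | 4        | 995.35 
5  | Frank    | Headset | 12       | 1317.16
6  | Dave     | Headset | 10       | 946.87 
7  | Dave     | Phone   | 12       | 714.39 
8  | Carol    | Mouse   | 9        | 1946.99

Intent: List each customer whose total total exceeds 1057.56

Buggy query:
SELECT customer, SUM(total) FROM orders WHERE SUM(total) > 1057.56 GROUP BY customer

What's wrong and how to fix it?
Bug: SUM(total) is an aggregate, but WHERE filters rows before aggregation

Fix: Move the aggregate condition to a HAVING clause

Corrected query:
SELECT customer, SUM(total) FROM orders GROUP BY customer HAVING SUM(total) > 1057.56

Result:
customer | SUM(total)
---------+-----------
Carol    | 2989.65   
Dave     | 2656.61   
Frank    | 2421.85   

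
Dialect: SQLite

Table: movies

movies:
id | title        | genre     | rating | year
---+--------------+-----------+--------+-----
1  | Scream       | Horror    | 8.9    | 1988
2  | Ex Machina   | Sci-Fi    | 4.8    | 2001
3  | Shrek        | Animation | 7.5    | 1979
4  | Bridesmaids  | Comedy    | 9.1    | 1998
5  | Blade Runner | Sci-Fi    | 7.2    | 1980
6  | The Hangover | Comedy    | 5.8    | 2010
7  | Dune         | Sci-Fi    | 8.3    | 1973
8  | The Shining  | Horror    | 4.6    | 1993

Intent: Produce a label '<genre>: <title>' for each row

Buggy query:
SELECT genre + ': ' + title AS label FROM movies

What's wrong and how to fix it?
Bug: SQLite uses || for string concatenation; + coerces text to numbers (yielding 0)

Fix: Replace + with || to concatenate text

Corrected query:
SELECT genre || ': ' || title AS label FROM movies

Result:
label               
--------------------
Horror: Scream      
Sci-Fi: Ex Machina  
Animation: Shrek    
Comedy: Bridesmaids 
Sci-Fi: Blade Runner
Comedy: The Hangover
Sci-Fi: Dune        
Horror: The Shining 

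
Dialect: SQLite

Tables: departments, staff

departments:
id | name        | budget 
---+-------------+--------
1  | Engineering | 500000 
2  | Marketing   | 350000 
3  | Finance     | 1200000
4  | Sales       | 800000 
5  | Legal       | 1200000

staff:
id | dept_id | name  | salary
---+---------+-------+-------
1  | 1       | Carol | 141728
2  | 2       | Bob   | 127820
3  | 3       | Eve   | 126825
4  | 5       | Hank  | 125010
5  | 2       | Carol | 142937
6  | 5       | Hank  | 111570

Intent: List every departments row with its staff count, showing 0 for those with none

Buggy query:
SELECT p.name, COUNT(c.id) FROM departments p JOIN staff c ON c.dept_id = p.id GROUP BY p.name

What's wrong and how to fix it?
Bug: An inner join excludes parents with zero children

Fix: Use LEFT JOIN so parents without children still appear (COUNT(c.id) gives 0)

Corrected query:
SELECT p.name, COUNT(c.id) FROM departments p LEFT JOIN staff c ON c.dept_id = p.id GROUP BY p.name

Result:
name        | COUNT(c.id)
------------+------------
Engineering | 1          
Finance     | 1          
Legal       | 2          
Marketing   | 2          
Sales       | 0          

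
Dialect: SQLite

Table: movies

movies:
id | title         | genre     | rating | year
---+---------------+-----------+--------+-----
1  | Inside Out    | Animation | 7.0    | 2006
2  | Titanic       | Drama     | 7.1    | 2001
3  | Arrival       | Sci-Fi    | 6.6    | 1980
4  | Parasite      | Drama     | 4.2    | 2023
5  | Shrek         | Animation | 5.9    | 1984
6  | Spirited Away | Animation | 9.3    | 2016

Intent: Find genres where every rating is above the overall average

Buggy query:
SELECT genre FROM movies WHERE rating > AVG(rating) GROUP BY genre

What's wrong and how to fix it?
Bug: WHERE evaluates per row before aggregation, so AVG() is unavailable

Fix: Use a subquery for AVG and a HAVING MIN(...) filter so the condition holds for every row in the group

Corrected query:
SELECT genre FROM movies GROUP BY genre HAVING MIN(rating) > (SELECT AVG(rating) FROM movies)

Result:
(no rows)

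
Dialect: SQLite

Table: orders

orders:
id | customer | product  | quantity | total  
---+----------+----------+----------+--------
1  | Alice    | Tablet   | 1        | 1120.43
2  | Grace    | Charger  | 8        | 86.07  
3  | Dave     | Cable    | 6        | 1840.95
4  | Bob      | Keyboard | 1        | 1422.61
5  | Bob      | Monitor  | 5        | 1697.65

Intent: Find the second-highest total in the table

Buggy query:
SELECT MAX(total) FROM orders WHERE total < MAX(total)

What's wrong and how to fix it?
Bug: MAX(total) on the right of the comparison is an aggregate-in-WHERE error

Fix: Compute the overall MAX in a subquery, then take MAX of rows below it

Corrected query:
SELECT MAX(total) FROM orders WHERE total < (SELECT MAX(total) FROM orders)

Result:
MAX(total)
----------
1697.65   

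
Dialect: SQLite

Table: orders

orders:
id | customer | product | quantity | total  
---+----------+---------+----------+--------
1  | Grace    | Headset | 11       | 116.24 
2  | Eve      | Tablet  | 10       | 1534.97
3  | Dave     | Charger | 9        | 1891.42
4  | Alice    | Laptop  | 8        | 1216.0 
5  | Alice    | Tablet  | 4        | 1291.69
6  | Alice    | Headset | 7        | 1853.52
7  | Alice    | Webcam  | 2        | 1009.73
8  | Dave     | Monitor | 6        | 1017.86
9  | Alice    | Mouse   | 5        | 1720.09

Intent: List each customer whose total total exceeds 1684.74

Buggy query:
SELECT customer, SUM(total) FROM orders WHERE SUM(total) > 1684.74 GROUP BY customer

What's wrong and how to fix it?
Bug: WHERE runs before GROUP BY, so aggregates aren't available there

Fix: Move the aggregate condition to a HAVING clause

Corrected query:
SELECT customer, SUM(total) FROM orders GROUP BY customer HAVING SUM(total) > 1684.74

Result:
customer | SUM(total)
---------+-----------
Alice    | 7091.03   
Dave     | 2909.28   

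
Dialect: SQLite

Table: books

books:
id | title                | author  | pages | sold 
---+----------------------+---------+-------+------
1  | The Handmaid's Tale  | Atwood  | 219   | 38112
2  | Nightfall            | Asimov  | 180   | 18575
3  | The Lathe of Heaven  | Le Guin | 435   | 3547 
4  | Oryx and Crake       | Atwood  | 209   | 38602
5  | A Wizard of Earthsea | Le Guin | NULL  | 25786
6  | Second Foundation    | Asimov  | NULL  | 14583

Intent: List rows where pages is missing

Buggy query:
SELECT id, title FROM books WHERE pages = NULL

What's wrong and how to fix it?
Bug: '= NULL' is always unknown in SQL three-valued logic, so no rows match

Fix: Use IS NULL to test for NULL

Corrected query:
SELECT id, title FROM books WHERE pages IS NULL

Result:
id | title               
---+---------------------
5  | A Wizard of Earthsea
6  | Second Foundation   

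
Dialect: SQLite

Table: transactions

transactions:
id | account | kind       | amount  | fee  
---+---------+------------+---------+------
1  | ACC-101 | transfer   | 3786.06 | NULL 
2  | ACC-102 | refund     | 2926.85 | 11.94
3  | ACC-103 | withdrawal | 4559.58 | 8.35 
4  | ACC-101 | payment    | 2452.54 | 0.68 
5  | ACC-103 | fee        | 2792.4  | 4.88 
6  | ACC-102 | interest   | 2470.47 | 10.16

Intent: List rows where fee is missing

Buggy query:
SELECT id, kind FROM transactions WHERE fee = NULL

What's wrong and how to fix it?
Bug: '= NULL' is always unknown in SQL three-valued logic, so no rows match

Fix: Replace '= NULL' with 'IS NULL'

Corrected query:
SELECT id, kind FROM transactions WHERE fee IS NULL

Result:
id | kind    
---+---------
1  | transfer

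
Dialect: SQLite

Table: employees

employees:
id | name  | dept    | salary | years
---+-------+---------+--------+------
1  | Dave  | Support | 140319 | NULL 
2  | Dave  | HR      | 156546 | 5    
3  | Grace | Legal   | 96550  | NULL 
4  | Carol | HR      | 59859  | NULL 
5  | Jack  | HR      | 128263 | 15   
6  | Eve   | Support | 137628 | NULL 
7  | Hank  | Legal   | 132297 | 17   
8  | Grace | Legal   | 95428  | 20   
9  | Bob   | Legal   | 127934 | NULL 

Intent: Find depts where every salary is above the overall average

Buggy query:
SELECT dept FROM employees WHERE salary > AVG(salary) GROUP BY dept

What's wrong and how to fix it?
Bug: AVG() is an aggregate; it can't sit directly in WHERE

Fix: Use a subquery for AVG and a HAVING MIN(...) filter so the condition holds for every row in the group

Corrected query:
SELECT dept FROM employees GROUP BY dept HAVING MIN(salary) > (SELECT AVG(salary) FROM employees)

Result:
dept   
-------
Support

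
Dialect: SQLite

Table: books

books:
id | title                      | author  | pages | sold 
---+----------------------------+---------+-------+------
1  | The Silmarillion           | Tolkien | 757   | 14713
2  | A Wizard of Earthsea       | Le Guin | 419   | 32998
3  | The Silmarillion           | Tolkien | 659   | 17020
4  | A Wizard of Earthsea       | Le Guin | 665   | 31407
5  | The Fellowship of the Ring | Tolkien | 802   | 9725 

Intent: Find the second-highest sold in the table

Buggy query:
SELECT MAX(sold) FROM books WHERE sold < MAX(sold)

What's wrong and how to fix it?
Bug: MAX(sold) on the right of the comparison is an aggregate-in-WHERE error

Fix: Put the inner MAX in a scalar subquery

Corrected query:
SELECT MAX(sold) FROM books WHERE sold < (SELECT MAX(sold) FROM books)

Result:
MAX(sold)
---------
31407    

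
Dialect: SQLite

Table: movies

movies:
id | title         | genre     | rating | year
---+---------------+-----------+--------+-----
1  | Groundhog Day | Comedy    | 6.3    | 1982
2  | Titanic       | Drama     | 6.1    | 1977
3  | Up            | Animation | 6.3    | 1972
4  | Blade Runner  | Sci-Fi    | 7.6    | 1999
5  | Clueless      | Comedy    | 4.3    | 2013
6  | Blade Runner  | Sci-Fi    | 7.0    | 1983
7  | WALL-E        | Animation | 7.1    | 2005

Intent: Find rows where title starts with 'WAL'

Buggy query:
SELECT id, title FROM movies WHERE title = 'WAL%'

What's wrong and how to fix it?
Bug: Wildcards only work with LIKE; '=' treats '%' as a literal character

Fix: Use LIKE for wildcard pattern matching

Corrected query:
SELECT id, title FROM movies WHERE title LIKE 'WAL%'

Result:
id | title 
---+-------
7  | WALL-E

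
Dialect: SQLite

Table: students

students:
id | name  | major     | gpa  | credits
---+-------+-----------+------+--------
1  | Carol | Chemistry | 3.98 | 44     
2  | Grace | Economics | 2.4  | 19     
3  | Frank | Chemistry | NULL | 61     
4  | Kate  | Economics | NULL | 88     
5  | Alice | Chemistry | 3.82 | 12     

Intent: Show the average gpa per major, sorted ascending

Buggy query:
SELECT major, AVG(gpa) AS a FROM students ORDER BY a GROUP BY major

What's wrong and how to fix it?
Bug: ORDER BY appears before GROUP BY; SQL clause order requires GROUP BY first

Fix: Reorder: SELECT … FROM … GROUP BY … ORDER BY …

Corrected query:
SELECT major, AVG(gpa) AS a FROM students GROUP BY major ORDER BY a

Result:
major     | a  
----------+----
Economics | 2.4
Chemistry | 3.9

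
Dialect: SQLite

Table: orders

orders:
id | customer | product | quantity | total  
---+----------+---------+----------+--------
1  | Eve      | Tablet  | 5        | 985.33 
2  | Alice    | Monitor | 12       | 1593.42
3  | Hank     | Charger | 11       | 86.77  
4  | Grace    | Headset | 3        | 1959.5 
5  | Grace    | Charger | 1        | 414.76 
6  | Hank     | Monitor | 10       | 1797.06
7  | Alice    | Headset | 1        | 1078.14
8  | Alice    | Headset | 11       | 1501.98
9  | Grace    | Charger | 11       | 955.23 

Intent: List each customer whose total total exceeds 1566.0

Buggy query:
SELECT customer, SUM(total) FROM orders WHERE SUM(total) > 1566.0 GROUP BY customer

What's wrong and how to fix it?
Bug: WHERE runs before GROUP BY, so aggregates aren't available there

Fix: Use HAVING (which filters groups after aggregation) instead of WHERE

Corrected query:
SELECT customer, SUM(total) FROM orders GROUP BY customer HAVING SUM(total) > 1566.0

Result:
customer | SUM(total)
---------+-----------
Alice    | 4173.54   
Grace    | 3329.49   
Hank     | 1883.83   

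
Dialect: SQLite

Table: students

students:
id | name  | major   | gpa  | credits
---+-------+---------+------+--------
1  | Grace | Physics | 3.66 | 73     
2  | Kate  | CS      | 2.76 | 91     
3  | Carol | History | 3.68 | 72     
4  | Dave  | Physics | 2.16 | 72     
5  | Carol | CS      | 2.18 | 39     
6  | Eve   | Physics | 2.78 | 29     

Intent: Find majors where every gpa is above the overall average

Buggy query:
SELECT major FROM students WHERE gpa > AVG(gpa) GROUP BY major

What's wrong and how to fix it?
Bug: AVG() is an aggregate; it can't sit directly in WHERE

Fix: Compute the overall average in a scalar subquery and compare each group's MIN against it in HAVING

Corrected query:
SELECT major FROM students GROUP BY major HAVING MIN(gpa) > (SELECT AVG(gpa) FROM students)

Result:
major  
-------
History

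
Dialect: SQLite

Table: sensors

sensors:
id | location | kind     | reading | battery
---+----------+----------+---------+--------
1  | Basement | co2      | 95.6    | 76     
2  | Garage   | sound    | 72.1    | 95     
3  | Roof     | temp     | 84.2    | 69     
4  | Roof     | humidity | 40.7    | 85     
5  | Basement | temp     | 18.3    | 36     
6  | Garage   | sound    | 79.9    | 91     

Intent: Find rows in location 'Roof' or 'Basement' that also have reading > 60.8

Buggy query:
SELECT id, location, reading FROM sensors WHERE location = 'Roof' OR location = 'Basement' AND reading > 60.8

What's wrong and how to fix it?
Bug: AND binds tighter than OR, so this parses as location = 'Roof' OR (location = 'Basement' AND reading > 60.8)

Fix: Add parentheses around the OR so the AND applies to both alternatives

Corrected query:
SELECT id, location, reading FROM sensors WHERE (location = 'Roof' OR location = 'Basement') AND reading > 60.8

Result:
id | location | reading
---+----------+--------
1  | Basement | 95.6   
3  | Roof     | 84.2   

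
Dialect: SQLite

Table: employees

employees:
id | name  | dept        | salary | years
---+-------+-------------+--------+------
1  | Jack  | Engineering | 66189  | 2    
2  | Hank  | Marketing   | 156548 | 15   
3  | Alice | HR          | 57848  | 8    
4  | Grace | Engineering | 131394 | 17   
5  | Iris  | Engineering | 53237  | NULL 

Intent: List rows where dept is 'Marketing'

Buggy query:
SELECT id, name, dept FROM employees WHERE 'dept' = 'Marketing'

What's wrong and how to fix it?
Bug: 'dept' in single quotes is a string literal, not the column; the comparison is literal-vs-literal and never true

Fix: Remove the quotes around the column name (or use double quotes for an identifier)

Corrected query:
SELECT id, name, dept FROM employees WHERE dept = 'Marketing'

Result:
id | name | dept     
---+------+----------
2  | Hank | Marketing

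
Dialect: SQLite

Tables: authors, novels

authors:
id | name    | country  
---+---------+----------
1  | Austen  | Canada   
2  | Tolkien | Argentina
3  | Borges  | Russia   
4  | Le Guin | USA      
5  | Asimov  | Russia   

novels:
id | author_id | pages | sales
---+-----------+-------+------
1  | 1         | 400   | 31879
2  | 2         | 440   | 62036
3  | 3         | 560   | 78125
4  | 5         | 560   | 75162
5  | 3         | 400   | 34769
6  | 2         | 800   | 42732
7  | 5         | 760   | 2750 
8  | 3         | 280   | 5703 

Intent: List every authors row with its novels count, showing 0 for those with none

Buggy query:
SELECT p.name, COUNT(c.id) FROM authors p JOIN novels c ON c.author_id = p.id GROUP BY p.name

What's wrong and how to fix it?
Bug: An inner join excludes parents with zero children

Fix: Use LEFT JOIN so parents without children still appear (COUNT(c.id) gives 0)

Corrected query:
SELECT p.name, COUNT(c.id) FROM authors p LEFT JOIN novels c ON c.author_id = p.id GROUP BY p.name

Result:
name    | COUNT(c.id)
--------+------------
Asimov  | 2          
Austen  | 1          
Borges  | 3          
Le Guin | 0          
Tolkien | 2          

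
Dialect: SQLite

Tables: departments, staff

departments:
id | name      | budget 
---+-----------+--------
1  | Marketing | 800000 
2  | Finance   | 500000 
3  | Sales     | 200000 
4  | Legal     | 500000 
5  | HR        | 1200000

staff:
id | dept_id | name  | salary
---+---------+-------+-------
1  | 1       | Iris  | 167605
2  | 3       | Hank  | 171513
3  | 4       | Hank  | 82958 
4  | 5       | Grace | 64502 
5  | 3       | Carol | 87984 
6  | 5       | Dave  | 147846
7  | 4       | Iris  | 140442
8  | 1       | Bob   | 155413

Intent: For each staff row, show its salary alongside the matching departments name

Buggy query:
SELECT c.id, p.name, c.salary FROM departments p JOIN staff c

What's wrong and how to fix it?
Bug: Missing join condition: each staff row is matched to all departments rows instead of just its own

Fix: Add ON c.dept_id = p.id to the JOIN

Corrected query:
SELECT c.id, p.name, c.salary FROM departments p JOIN staff c ON c.dept_id = p.id

Result:
id | name      | salary
---+-----------+-------
1  | Marketing | 167605
2  | Sales     | 171513
3  | Legal     | 82958 
4  | HR        | 64502 
5  | Sales     | 87984 
6  | HR        | 147846
7  | Legal     | 140442
8  | Marketing | 155413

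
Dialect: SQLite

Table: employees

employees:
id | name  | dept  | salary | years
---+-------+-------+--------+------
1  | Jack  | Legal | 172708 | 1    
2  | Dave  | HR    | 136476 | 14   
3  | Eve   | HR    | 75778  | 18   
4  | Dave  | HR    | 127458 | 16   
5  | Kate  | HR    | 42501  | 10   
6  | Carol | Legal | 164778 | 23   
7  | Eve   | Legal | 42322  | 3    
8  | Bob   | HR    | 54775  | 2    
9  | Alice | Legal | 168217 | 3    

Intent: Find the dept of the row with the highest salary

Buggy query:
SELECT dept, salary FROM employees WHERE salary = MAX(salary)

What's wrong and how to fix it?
Bug: MAX(salary) is an aggregate and cannot be used directly in WHERE

Fix: Wrap MAX in a scalar subquery so WHERE compares against a single value

Corrected query:
SELECT dept, salary FROM employees WHERE salary = (SELECT MAX(salary) FROM employees)

Result:
dept  | salary
------+-------
Legal | 172708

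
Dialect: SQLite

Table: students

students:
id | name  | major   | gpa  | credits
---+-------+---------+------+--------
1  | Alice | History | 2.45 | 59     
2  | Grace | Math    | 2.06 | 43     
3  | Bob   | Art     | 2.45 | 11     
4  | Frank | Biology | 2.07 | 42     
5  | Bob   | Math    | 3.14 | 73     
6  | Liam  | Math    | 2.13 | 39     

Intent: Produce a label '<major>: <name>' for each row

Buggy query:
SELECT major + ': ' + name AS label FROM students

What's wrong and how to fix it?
Bug: '+' is numeric addition; on text columns SQLite converts them to 0 instead of concatenating

Fix: Replace + with || to concatenate text

Corrected query:
SELECT major || ': ' || name AS label FROM students

Result:
label         
--------------
History: Alice
Math: Grace   
Art: Bob      
Biology: Frank
Math: Bob     
Math: Liam    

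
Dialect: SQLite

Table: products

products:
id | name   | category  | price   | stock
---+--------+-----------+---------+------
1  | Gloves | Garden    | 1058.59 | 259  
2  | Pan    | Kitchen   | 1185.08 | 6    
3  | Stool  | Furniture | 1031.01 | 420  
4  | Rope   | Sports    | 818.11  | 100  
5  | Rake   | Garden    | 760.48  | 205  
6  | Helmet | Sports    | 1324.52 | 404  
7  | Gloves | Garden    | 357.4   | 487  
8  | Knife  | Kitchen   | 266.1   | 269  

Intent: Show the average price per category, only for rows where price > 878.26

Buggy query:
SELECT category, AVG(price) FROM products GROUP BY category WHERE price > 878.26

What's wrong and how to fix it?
Bug: Row-level WHERE must come before GROUP BY in the clause order

Fix: Move the WHERE clause before GROUP BY

Corrected query:
SELECT category, AVG(price) FROM products WHERE price > 878.26 GROUP BY category

Result:
category  | AVG(price)
----------+-----------
Furniture | 1031.01   
Garden    | 1058.59   
Kitchen   | 1185.08   
Sports    | 1324.52   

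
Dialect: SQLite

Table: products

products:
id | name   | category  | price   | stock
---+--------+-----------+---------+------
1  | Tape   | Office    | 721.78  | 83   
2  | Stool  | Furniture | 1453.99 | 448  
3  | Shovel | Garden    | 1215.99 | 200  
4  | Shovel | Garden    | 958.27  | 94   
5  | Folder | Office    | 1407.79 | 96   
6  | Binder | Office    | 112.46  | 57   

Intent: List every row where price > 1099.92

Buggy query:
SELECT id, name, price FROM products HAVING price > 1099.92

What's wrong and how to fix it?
Bug: HAVING filters the output of aggregation, but this query has no GROUP BY and no aggregate functions, so SQLite rejects it (HAVING clause on a non-aggregate query); the condition here is per row

Fix: Use WHERE for row-level filtering

Corrected query:
SELECT id, name, price FROM products WHERE price > 1099.92

Result:
id | name   | price  
---+--------+--------
2  | Stool  | 1453.99
3  | Shovel | 1215.99
5  | Folder | 1407.79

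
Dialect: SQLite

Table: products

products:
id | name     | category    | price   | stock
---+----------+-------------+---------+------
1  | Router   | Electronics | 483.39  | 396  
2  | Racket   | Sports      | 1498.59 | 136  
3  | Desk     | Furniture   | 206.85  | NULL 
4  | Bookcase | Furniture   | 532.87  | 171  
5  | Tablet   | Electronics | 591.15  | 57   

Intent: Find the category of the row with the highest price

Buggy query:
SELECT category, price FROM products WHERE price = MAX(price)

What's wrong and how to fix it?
Bug: WHERE is evaluated per row; an aggregate over the whole table isn't defined there

Fix: Use a subquery: WHERE price = (SELECT MAX(price) FROM products)

Corrected query:
SELECT category, price FROM products WHERE price = (SELECT MAX(price) FROM products)

Result:
category | price  
---------+--------
Sports   | 1498.59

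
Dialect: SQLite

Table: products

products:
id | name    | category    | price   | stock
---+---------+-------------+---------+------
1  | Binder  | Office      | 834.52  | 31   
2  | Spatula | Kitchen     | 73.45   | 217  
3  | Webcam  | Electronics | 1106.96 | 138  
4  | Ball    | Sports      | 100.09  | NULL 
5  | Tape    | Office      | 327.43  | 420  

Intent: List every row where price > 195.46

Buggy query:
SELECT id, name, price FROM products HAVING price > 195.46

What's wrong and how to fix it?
Bug: HAVING filters the output of aggregation, but this query has no GROUP BY and no aggregate functions, so SQLite rejects it (HAVING clause on a non-aggregate query); the condition here is per row

Fix: Replace HAVING with WHERE since the condition applies to individual rows

Corrected query:
SELECT id, name, price FROM products WHERE price > 195.46

Result:
id | name   | price  
---+--------+--------
1  | Binder | 834.52 
3  | Webcam | 1106.96
5  | Tape   | 327.43 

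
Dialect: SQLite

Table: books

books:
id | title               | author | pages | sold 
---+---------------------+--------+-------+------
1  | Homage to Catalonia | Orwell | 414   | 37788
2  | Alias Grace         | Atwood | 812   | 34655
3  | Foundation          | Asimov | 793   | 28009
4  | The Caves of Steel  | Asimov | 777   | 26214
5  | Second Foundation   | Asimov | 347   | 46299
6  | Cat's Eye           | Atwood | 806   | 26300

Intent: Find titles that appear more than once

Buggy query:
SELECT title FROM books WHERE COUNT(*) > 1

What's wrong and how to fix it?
Bug: WHERE can't reference COUNT(*); aggregates are computed after WHERE

Fix: GROUP BY title, then filter groups with HAVING COUNT(*) > 1

Corrected query:
SELECT title FROM books GROUP BY title HAVING COUNT(*) > 1

Result:
(no rows)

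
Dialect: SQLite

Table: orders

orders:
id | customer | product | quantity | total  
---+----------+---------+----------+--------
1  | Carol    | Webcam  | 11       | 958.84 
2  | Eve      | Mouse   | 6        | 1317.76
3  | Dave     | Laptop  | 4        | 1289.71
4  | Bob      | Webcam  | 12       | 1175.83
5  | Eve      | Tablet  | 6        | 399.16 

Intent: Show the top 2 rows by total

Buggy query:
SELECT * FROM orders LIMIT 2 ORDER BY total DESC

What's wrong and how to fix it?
Bug: ORDER BY cannot follow LIMIT; LIMIT is the final clause

Fix: Sort with ORDER BY, then apply LIMIT

Corrected query:
SELECT * FROM orders ORDER BY total DESC LIMIT 2

Result:
id | customer | product | quantity | total  
---+----------+---------+----------+--------
2  | Eve      | Mouse   | 6        | 1317.76
3  | Dave     | Laptop  | 4        | 1289.71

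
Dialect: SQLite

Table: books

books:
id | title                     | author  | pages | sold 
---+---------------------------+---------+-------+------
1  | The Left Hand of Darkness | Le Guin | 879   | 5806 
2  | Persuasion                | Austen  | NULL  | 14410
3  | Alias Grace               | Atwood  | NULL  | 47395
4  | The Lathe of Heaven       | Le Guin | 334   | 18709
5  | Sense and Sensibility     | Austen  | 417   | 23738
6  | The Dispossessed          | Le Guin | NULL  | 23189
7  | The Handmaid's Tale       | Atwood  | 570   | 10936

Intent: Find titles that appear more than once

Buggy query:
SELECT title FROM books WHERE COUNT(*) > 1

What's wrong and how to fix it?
Bug: WHERE can't reference COUNT(*); aggregates are computed after WHERE

Fix: Group first, then use HAVING for the count condition

Corrected query:
SELECT title FROM books GROUP BY title HAVING COUNT(*) > 1

Result:
(no rows)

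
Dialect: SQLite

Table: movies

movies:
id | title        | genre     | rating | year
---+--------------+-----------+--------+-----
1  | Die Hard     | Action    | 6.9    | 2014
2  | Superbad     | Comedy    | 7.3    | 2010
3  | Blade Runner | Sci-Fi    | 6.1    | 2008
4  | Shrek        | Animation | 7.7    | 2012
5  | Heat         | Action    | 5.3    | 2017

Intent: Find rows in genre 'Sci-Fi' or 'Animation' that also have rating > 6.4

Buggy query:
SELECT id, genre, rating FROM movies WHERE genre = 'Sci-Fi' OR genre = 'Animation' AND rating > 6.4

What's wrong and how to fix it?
Bug: Without parentheses, AND is evaluated before OR, so the rating filter only applies to the 'Animation' branch

Fix: Group the OR with parentheses (or use IN), then AND the threshold

Corrected query:
SELECT id, genre, rating FROM movies WHERE (genre = 'Sci-Fi' OR genre = 'Animation') AND rating > 6.4

Result:
id | genre     | rating
---+-----------+-------
4  | Animation | 7.7   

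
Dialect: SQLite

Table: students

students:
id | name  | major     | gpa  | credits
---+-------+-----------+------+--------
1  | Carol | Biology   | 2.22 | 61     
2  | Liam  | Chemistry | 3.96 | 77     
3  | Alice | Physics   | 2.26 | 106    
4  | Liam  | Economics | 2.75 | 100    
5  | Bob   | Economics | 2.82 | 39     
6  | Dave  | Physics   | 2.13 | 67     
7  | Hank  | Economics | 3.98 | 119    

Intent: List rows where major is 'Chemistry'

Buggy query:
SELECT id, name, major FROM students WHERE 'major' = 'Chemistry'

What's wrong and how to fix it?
Bug: 'major' in single quotes is a string literal, not the column; the comparison is literal-vs-literal and never true

Fix: Remove the quotes around the column name (or use double quotes for an identifier)

Corrected query:
SELECT id, name, major FROM students WHERE major = 'Chemistry'

Result:
id | name | major    
---+------+----------
2  | Liam | Chemistry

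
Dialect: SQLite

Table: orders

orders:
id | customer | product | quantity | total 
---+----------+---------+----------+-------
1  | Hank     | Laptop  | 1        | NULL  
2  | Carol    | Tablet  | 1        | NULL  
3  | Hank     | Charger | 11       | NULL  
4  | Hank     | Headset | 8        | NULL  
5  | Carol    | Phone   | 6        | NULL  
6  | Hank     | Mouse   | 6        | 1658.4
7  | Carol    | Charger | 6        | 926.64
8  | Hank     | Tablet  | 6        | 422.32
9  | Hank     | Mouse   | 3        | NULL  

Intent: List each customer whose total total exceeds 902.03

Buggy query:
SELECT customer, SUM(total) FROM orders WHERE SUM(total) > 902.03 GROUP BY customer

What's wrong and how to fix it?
Bug: Aggregate functions cannot appear in a WHERE clause

Fix: Use HAVING (which filters groups after aggregation) instead of WHERE

Corrected query:
SELECT customer, SUM(total) FROM orders GROUP BY customer HAVING SUM(total) > 902.03

Result:
customer | SUM(total)
---------+-----------
Carol    | 926.64    
Hank     | 2080.72   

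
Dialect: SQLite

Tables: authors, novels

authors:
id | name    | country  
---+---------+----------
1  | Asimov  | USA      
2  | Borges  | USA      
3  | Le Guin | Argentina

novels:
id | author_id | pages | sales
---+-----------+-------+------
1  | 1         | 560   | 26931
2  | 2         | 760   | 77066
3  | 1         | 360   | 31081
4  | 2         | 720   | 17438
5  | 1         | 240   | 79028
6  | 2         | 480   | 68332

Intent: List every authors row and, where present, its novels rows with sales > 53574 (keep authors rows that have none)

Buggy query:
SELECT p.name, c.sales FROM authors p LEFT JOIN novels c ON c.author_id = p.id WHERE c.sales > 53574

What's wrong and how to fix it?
Bug: Filtering c.sales in WHERE discards the NULL rows produced by LEFT JOIN, turning it into an inner join

Fix: Move the right-table condition into the ON clause so unmatched parents are kept

Corrected query:
SELECT p.name, c.sales FROM authors p LEFT JOIN novels c ON c.author_id = p.id AND c.sales > 53574

Result:
name    | sales
--------+------
Asimov  | 79028
Borges  | 68332
Borges  | 77066
Le Guin | NULL 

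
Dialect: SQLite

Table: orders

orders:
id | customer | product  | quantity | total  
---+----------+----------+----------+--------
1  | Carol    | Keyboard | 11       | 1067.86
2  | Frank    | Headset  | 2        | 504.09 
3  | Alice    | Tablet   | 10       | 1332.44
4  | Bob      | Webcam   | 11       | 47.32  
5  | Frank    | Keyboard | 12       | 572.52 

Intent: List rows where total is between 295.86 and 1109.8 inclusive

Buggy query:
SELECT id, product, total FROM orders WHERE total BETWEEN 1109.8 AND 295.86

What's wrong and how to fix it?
Bug: The bounds are reversed; BETWEEN a AND b requires a <= b to match anything

Fix: Write BETWEEN 295.86 AND 1109.8

Corrected query:
SELECT id, product, total FROM orders WHERE total BETWEEN 295.86 AND 1109.8

Result:
id | product  | total  
---+----------+--------
1  | Keyboard | 1067.86
2  | Headset  | 504.09 
5  | Keyboard | 572.52 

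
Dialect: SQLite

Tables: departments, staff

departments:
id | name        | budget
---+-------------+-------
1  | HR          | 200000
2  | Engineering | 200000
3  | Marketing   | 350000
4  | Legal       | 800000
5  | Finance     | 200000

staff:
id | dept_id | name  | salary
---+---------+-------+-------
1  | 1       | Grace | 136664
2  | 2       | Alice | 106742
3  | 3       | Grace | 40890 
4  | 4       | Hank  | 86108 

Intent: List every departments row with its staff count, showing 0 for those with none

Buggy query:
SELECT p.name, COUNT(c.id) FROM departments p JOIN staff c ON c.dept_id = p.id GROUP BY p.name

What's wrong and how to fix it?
Bug: An inner join excludes parents with zero children

Fix: Use LEFT JOIN so parents without children still appear (COUNT(c.id) gives 0)

Corrected query:
SELECT p.name, COUNT(c.id) FROM departments p LEFT JOIN staff c ON c.dept_id = p.id GROUP BY p.name

Result:
name        | COUNT(c.id)
------------+------------
Engineering | 1          
Finance     | 0          
HR          | 1          
Legal       | 1          
Marketing   | 1          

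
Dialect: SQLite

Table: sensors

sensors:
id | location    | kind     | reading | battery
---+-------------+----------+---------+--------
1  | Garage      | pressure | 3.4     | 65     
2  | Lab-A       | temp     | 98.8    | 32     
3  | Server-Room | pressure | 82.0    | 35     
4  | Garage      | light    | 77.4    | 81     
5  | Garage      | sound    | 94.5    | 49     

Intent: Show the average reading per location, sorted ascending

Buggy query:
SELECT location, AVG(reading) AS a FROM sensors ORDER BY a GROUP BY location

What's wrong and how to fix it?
Bug: GROUP BY must precede ORDER BY

Fix: Reorder: SELECT … FROM … GROUP BY … ORDER BY …

Corrected query:
SELECT location, AVG(reading) AS a FROM sensors GROUP BY location ORDER BY a

Result:
location    | a        
------------+----------
Garage      | 58.433333
Server-Room | 82       
Lab-A       | 98.8     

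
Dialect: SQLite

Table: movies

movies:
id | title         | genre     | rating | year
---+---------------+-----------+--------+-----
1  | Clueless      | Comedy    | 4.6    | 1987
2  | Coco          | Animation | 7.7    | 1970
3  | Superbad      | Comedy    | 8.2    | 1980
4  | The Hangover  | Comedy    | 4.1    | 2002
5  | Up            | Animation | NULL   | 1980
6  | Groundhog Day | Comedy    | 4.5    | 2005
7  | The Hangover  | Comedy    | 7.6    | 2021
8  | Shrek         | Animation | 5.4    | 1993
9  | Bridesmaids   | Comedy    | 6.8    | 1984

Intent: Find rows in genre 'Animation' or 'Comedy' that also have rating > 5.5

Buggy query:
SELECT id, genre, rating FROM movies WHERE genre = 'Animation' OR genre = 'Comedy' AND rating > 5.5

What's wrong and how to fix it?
Bug: Without parentheses, AND is evaluated before OR, so the rating filter only applies to the 'Comedy' branch

Fix: Add parentheses around the OR so the AND applies to both alternatives

Corrected query:
SELECT id, genre, rating FROM movies WHERE (genre = 'Animation' OR genre = 'Comedy') AND rating > 5.5

Result:
id | genre     | rating
---+-----------+-------
2  | Animation | 7.7   
3  | Comedy    | 8.2   
7  | Comedy    | 7.6   
9  | Comedy    | 6.8   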